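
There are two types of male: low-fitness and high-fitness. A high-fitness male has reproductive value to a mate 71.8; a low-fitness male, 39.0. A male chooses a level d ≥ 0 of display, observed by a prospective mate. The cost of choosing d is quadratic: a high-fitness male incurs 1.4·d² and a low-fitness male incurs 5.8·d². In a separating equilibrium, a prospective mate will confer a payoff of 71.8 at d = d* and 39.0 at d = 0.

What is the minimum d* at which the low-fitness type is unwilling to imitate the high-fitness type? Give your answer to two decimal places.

2.38

The low-fitness type at d = 0 receives 39.0; imitating at d* yields 71.8 − 5.8·d*².
Indifference: 39.0 = 71.8 − 5.8·d*², so d*² = (71.8 − 39.0) / 5.8 ≈ 5.6552.
d* = √5.6552 ≈ 2.38.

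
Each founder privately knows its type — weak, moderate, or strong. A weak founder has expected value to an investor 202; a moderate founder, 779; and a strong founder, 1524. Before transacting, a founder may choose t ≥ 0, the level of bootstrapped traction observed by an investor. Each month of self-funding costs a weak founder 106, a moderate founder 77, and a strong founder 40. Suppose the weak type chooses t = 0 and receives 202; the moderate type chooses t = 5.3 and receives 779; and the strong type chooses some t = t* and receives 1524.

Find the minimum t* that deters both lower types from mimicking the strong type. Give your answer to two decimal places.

Moderate type (on-path payoff 779 − 77×5.3 = 370.9) won't mimic when 370.9 ≥ 1524 − 77·t*, i.e. t* ≥ 14.98.
Weak type (on-path payoff 202) won't mimic when 202 ≥ 1524 − 106·t*, i.e. t* ≥ 12.47.
Both must hold, so t* = max(12.47, 14.98) = 14.98. The moderate type's constraint binds.

14.98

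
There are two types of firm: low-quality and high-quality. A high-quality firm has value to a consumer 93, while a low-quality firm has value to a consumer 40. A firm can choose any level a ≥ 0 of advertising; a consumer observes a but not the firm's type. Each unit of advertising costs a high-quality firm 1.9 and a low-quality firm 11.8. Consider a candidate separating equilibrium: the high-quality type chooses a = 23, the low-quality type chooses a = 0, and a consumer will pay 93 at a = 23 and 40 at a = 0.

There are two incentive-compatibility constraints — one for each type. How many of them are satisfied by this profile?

Low-quality type: stay at 0 → 40; mimic → 93 − 11.8 × 23 = -178.4. IC holds (40 ≥ -178.4).
High-quality type: signal → 93 − 1.9 × 23 = 49.3; deviate to 0 → 40. IC holds (49.3 ≥ 40).
2 of 2 constraints hold, so this is a separating equilibrium.

2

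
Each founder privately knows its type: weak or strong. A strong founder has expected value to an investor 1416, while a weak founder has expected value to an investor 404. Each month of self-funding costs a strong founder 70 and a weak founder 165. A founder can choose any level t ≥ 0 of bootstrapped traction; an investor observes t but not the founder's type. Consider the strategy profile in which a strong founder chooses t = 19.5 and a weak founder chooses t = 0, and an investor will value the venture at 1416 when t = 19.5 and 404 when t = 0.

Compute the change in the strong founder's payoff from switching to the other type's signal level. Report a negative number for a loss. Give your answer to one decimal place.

Playing t = 19.5 the strong founder receives 1416 − 70 × 19.5 = 51.
Deviating to t = 0 yields 404 instead.
Gain from deviating: 404 − 51 = 353.0.
The gain is positive, so the strong type's incentive-compatibility constraint is violated — this profile is not a separating equilibrium.

353.0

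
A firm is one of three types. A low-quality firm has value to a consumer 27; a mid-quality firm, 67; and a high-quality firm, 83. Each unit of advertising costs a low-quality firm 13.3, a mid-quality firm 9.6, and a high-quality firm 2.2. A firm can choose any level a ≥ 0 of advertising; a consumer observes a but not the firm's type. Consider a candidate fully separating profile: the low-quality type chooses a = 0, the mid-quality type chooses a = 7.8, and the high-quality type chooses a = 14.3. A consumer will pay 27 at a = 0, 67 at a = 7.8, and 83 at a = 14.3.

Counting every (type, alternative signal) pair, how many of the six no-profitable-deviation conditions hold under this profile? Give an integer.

5

Mid-quality (own payoff 67 − 9.6×7.8 = -7.88): to a=0 gives 27 → profitable ✗; to a=14.3 gives 83 − 9.6×14.3 = -54.28 → no gain ✓.
High-quality (own payoff 83 − 2.2×14.3 = 51.54): to a=0 gives 27 → no gain ✓; to a=7.8 gives 67 − 2.2×7.8 = 49.84 → no gain ✓.
Low-quality (own payoff 27): to a=7.8 gives 67 − 13.3×7.8 = -36.74 → no gain ✓; to a=14.3 gives 83 − 13.3×14.3 = -107.19 → no gain ✓.
5 of the 6 constraints hold; not an equilibrium.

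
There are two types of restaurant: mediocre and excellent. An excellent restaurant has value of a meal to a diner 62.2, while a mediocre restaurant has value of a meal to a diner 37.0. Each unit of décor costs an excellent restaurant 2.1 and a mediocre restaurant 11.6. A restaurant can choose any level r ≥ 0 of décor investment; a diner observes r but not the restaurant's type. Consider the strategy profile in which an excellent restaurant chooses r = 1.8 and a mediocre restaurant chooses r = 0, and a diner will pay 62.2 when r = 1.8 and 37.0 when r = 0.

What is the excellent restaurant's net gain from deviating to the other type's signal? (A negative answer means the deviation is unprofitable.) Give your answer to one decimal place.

Playing r = 1.8 the excellent restaurant receives 62.2 − 2.1 × 1.8 = 58.42.
Deviating to r = 0 yields 37.0 instead.
Gain from deviating: 37.0 − 58.42 = -21.42, i.e. -21.4 to one decimal place.
The gain is negative, so the excellent type's incentive-compatibility constraint is satisfied.

-21.4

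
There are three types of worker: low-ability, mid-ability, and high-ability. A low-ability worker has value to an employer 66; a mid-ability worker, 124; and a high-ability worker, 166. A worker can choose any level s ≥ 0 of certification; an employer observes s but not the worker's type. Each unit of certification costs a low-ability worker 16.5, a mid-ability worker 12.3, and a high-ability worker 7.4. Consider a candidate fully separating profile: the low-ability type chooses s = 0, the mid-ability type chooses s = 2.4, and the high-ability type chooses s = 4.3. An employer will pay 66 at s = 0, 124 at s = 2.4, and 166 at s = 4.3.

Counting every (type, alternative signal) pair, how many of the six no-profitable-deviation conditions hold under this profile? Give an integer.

High-ability (own payoff 166 − 7.4×4.3 = 134.18): to s=0 gives 66 → no gain ✓; to s=2.4 gives 124 − 7.4×2.4 = 106.24 → no gain ✓.
Low-ability (own payoff 66): to s=2.4 gives 124 − 16.5×2.4 = 84.4 → profitable ✗; to s=4.3 gives 166 − 16.5×4.3 = 95.05 → profitable ✗.
Mid-ability (own payoff 124 − 12.3×2.4 = 94.48): to s=0 gives 66 → no gain ✓; to s=4.3 gives 166 − 12.3×4.3 = 113.11 → profitable ✗.
3 of the 6 constraints hold; not an equilibrium.

3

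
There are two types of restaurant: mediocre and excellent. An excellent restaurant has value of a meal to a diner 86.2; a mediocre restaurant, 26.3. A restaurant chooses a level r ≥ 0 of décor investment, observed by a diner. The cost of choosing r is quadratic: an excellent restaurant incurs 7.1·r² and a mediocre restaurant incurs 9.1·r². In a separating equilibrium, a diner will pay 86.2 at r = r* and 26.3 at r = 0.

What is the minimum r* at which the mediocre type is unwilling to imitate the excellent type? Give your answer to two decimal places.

The mediocre type at r = 0 receives 26.3; imitating at r* yields 86.2 − 9.1·r*².
Indifference: 26.3 = 86.2 − 9.1·r*², so r*² = (86.2 − 26.3) / 9.1 ≈ 6.5824.
r* = √6.5824 ≈ 2.57.

2.57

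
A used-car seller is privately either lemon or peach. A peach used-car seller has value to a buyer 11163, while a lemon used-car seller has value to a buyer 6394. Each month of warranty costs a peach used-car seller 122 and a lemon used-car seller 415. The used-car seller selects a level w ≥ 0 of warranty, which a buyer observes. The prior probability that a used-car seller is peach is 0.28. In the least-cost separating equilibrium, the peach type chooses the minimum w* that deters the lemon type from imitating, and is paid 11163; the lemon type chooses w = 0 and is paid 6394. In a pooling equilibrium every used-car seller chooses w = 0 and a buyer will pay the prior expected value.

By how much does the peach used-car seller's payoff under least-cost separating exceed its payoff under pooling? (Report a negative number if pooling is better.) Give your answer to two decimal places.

2031.71

Least-cost separating signal: w* solves 6394 = 11163 − 415·w*, so w* = (11163 − 6394)/415 ≈ 11.4916.
Peach type's separating payoff: 11163 − 122 × w* = 11163 − 122 × (11163 − 6394)/415 = 11163 − 581818/415 ≈ 9761.0289.
Pooling payoff: 0.28 × 11163 + 0.72 × 6394 = 7729.32.
Difference: 9761.0289 − 7729.32 = 2031.7089, i.e. 2031.71 to two decimal places.
The peach type prefers to separate.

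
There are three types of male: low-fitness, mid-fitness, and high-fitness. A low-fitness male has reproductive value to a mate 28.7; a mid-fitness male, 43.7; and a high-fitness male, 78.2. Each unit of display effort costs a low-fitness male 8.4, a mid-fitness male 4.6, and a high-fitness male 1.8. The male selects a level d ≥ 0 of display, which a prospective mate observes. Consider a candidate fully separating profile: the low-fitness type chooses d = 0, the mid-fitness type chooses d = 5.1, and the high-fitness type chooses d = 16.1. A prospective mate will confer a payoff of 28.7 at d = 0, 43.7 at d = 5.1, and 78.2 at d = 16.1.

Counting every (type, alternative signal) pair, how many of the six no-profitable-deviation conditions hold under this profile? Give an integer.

5

Mid-fitness (own payoff 43.7 − 4.6×5.1 = 20.24): to d=0 gives 28.7 → profitable ✗; to d=16.1 gives 78.2 − 4.6×16.1 = 4.14 → no gain ✓.
High-fitness (own payoff 78.2 − 1.8×16.1 = 49.22): to d=0 gives 28.7 → no gain ✓; to d=5.1 gives 43.7 − 1.8×5.1 = 34.52 → no gain ✓.
Low-fitness (own payoff 28.7): to d=5.1 gives 43.7 − 8.4×5.1 = 0.86 → no gain ✓; to d=16.1 gives 78.2 − 8.4×16.1 = -57.04 → no gain ✓.
5 of the 6 constraints hold; not an equilibrium.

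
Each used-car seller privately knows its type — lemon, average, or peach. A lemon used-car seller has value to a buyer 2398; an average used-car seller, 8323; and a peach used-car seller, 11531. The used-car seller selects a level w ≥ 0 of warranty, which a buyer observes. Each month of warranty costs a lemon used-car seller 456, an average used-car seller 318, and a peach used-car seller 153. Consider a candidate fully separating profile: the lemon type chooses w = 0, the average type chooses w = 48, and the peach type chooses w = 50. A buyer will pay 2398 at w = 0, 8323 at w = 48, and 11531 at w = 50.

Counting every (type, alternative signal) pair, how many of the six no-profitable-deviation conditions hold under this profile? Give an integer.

Lemon (own payoff 2398): to w=48 gives 8323 − 456×48 = -13565 → no gain ✓; to w=50 gives 11531 − 456×50 = -11269 → no gain ✓.
Average (own payoff 8323 − 318×48 = -6941): to w=0 gives 2398 → profitable ✗; to w=50 gives 11531 − 318×50 = -4369 → profitable ✗.
Peach (own payoff 11531 − 153×50 = 3881): to w=0 gives 2398 → no gain ✓; to w=48 gives 8323 − 153×48 = 979 → no gain ✓.
4 of the 6 constraints hold; not an equilibrium.

4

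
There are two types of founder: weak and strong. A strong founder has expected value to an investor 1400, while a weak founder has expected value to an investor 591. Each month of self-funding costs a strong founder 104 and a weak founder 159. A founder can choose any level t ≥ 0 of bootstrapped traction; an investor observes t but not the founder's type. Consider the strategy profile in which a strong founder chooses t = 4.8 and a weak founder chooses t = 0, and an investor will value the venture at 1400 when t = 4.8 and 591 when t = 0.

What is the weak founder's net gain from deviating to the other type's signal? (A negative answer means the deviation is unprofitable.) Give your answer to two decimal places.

45.80

Playing t = 0 the weak founder receives 591.
Deviating to t = 4.8 brings payment 1400 at cost 159 × 4.8 = 763.2, netting 636.8.
Gain from deviating: 636.8 − 591 = 45.80.
The gain is positive, so the weak type's incentive-compatibility constraint is violated — this profile is not a separating equilibrium.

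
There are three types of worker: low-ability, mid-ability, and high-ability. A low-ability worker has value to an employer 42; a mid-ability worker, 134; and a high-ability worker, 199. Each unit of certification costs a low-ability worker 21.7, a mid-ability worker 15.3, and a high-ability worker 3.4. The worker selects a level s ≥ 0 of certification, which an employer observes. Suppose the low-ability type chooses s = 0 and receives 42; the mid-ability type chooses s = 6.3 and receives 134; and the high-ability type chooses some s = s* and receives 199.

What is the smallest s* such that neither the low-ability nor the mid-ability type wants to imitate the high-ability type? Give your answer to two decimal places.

Low-ability type (on-path payoff 42) won't mimic when 42 ≥ 199 − 21.7·s*, i.e. s* ≥ 7.24.
Mid-ability type (on-path payoff 134 − 15.3×6.3 = 37.61) won't mimic when 37.61 ≥ 199 − 15.3·s*, i.e. s* ≥ 10.55.
Both must hold, so s* = max(7.24, 10.55) = 10.55. The mid-ability type's constraint binds.

10.55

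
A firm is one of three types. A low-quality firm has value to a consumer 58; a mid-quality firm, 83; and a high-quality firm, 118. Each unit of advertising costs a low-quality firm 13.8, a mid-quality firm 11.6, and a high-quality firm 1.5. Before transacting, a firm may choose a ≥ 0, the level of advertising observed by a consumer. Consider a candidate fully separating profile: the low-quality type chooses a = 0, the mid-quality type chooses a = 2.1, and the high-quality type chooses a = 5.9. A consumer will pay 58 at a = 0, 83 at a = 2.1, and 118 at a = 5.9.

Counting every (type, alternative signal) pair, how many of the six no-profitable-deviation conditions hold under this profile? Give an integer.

6

Low-quality (own payoff 58): to a=2.1 gives 83 − 13.8×2.1 = 54.02 → no gain ✓; to a=5.9 gives 118 − 13.8×5.9 = 36.58 → no gain ✓.
Mid-quality (own payoff 83 − 11.6×2.1 = 58.64): to a=0 gives 58 → no gain ✓; to a=5.9 gives 118 − 11.6×5.9 = 49.56 → no gain ✓.
High-quality (own payoff 118 − 1.5×5.9 = 109.15): to a=0 gives 58 → no gain ✓; to a=2.1 gives 83 − 1.5×2.1 = 79.85 → no gain ✓.
6 of the 6 constraints hold; this profile is a separating equilibrium.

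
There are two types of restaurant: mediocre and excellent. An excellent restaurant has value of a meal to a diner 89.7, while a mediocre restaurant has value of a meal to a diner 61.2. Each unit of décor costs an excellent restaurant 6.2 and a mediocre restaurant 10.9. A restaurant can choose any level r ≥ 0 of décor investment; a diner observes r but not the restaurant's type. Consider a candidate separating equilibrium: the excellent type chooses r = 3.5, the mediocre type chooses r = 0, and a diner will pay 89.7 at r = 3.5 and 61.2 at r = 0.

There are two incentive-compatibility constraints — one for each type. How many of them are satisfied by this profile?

Mediocre type: stay at 0 → 61.2; mimic → 89.7 − 10.9 × 3.5 = 51.55. IC holds (61.2 ≥ 51.55).
Excellent type: signal → 89.7 − 6.2 × 3.5 = 68; deviate to 0 → 61.2. IC holds (68 ≥ 61.2).
2 of 2 constraints hold, so this is a separating equilibrium.

2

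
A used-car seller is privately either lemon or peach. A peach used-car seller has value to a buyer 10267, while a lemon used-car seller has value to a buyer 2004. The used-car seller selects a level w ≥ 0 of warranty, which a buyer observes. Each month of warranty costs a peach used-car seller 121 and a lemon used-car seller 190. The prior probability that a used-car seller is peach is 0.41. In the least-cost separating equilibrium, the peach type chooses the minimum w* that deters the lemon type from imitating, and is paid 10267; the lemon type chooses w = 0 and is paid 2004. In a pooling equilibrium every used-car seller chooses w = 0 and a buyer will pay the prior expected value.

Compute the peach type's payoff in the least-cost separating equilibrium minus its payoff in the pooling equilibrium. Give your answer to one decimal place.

Least-cost separating signal: w* solves 2004 = 10267 − 190·w*, so w* = (10267 − 2004)/190 ≈ 43.4895.
Peach type's separating payoff: 10267 − 121 × w* = 10267 − 121 × (10267 − 2004)/190 = 10267 − 999823/190 ≈ 5004.774.
Pooling payoff: 0.41 × 10267 + 0.59 × 2004 = 5391.83.
Difference: 5004.774 − 5391.83 = -387.056, i.e. -387.1 to one decimal place.
The peach type would prefer the pooling outcome.

-387.1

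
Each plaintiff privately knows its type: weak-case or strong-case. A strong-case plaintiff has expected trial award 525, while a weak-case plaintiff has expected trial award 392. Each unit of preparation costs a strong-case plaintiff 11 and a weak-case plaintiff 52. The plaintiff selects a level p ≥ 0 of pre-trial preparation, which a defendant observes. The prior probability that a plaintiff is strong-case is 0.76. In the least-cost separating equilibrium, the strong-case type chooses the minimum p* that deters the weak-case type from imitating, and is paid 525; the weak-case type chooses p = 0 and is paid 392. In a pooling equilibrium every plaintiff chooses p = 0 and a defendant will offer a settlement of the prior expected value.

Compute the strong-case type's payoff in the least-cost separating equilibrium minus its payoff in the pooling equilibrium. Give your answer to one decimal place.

Least-cost separating signal: p* solves 392 = 525 − 52·p*, so p* = (525 − 392)/52 ≈ 2.5577.
Strong-case type's separating payoff: 525 − 11 × p* = 525 − 11 × (525 − 392)/52 = 525 − 1463/52 ≈ 496.865.
Pooling payoff: 0.76 × 525 + 0.24 × 392 = 493.08.
Difference: 496.865 − 493.08 = 3.785, i.e. 3.8 to one decimal place.
The strong-case type prefers to separate.

3.8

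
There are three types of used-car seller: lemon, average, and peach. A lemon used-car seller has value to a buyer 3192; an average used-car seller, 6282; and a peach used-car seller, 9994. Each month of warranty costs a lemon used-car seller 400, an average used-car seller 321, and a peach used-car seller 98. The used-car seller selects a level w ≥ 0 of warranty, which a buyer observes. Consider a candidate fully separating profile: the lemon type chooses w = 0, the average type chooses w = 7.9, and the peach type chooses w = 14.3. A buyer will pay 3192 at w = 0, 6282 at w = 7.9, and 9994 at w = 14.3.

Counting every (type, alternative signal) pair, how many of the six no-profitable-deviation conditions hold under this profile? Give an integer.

Lemon (own payoff 3192): to w=7.9 gives 6282 − 400×7.9 = 3122 → no gain ✓; to w=14.3 gives 9994 − 400×14.3 = 4274 → profitable ✗.
Average (own payoff 6282 − 321×7.9 = 3746.1): to w=0 gives 3192 → no gain ✓; to w=14.3 gives 9994 − 321×14.3 = 5403.7 → profitable ✗.
Peach (own payoff 9994 − 98×14.3 = 8592.6): to w=0 gives 3192 → no gain ✓; to w=7.9 gives 6282 − 98×7.9 = 5507.8 → no gain ✓.
4 of the 6 constraints hold; not an equilibrium.

4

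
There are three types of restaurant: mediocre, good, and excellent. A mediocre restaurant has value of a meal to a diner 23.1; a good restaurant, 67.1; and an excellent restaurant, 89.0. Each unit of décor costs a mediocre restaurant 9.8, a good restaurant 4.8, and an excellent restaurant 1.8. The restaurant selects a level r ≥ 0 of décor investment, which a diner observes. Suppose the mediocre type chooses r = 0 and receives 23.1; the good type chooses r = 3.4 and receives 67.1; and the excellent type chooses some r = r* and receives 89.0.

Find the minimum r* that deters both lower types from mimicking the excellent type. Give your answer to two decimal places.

Mediocre type (on-path payoff 23.1) won't mimic when 23.1 ≥ 89.0 − 9.8·r*, i.e. r* ≥ 6.72.
Good type (on-path payoff 67.1 − 4.8×3.4 = 50.78) won't mimic when 50.78 ≥ 89.0 − 4.8·r*, i.e. r* ≥ 7.96.
Both must hold, so r* = max(6.72, 7.96) = 7.96. The good type's constraint binds.

7.96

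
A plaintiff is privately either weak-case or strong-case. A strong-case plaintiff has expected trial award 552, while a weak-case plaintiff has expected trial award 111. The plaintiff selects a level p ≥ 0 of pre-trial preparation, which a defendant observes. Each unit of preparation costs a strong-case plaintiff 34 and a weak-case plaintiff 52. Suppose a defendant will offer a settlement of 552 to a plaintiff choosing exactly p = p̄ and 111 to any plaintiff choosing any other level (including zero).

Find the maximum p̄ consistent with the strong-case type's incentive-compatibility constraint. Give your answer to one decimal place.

Choosing p̄ yields the strong-case type 552 − 34·p̄; choosing zero yields 111.
The strong-case type is indifferent at 552 − 34·p̄ = 111, i.e. p̄ = (552 − 111) / 34 ≈ 13.0.
For any p̄ above 13.0 the strong-case type would rather pool at zero, so separation collapses.

13.0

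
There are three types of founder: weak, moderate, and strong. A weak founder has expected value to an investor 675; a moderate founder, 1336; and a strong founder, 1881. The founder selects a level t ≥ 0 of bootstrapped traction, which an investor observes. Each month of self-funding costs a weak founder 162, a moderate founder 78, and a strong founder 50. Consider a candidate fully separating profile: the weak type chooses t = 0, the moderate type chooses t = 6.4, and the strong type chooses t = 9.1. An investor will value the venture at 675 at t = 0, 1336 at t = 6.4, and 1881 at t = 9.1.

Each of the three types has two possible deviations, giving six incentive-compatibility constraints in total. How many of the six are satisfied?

5

Strong (own payoff 1881 − 50×9.1 = 1426): to t=0 gives 675 → no gain ✓; to t=6.4 gives 1336 − 50×6.4 = 1016 → no gain ✓.
Weak (own payoff 675): to t=6.4 gives 1336 − 162×6.4 = 299.2 → no gain ✓; to t=9.1 gives 1881 − 162×9.1 = 406.8 → no gain ✓.
Moderate (own payoff 1336 − 78×6.4 = 836.8): to t=0 gives 675 → no gain ✓; to t=9.1 gives 1881 − 78×9.1 = 1171.2 → profitable ✗.
5 of the 6 constraints hold; not an equilibrium.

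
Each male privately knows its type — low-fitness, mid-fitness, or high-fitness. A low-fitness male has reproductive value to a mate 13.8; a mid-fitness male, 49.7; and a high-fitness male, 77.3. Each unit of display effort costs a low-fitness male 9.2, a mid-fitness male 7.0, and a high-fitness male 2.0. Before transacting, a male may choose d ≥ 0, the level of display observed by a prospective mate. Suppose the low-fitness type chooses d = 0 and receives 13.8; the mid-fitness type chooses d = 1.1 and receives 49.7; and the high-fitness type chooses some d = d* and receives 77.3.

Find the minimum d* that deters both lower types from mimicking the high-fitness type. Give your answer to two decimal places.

Low-fitness type (on-path payoff 13.8) won't mimic when 13.8 ≥ 77.3 − 9.2·d*, i.e. d* ≥ 6.90.
Mid-fitness type (on-path payoff 49.7 − 7.0×1.1 = 42) won't mimic when 42 ≥ 77.3 − 7.0·d*, i.e. d* ≥ 5.04.
Both must hold, so d* = max(6.90, 5.04) = 6.90. The low-fitness type's constraint binds.

6.90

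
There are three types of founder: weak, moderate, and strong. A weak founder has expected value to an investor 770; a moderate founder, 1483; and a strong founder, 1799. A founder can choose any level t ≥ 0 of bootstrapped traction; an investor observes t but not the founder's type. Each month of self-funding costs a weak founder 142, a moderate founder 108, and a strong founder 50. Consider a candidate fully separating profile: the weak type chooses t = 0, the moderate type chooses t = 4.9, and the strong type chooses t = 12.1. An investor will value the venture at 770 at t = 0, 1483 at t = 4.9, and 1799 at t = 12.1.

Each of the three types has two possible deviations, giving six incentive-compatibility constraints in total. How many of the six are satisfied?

4

Strong (own payoff 1799 − 50×12.1 = 1194): to t=0 gives 770 → no gain ✓; to t=4.9 gives 1483 − 50×4.9 = 1238 → profitable ✗.
Moderate (own payoff 1483 − 108×4.9 = 953.8): to t=0 gives 770 → no gain ✓; to t=12.1 gives 1799 − 108×12.1 = 492.2 → no gain ✓.
Weak (own payoff 770): to t=4.9 gives 1483 − 142×4.9 = 787.2 → profitable ✗; to t=12.1 gives 1799 − 142×12.1 = 80.8 → no gain ✓.
4 of the 6 constraints hold; not an equilibrium.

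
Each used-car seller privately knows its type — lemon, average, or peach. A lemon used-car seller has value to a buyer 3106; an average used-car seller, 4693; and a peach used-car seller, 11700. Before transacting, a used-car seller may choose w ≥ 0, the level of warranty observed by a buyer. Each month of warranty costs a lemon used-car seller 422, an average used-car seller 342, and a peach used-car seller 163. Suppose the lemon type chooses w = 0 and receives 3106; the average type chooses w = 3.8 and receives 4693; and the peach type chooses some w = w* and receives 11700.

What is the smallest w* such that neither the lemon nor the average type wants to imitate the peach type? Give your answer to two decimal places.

24.29

Lemon type (on-path payoff 3106) won't mimic when 3106 ≥ 11700 − 422·w*, i.e. w* ≥ 20.36.
Average type (on-path payoff 4693 − 342×3.8 = 3393.4) won't mimic when 3393.4 ≥ 11700 − 342·w*, i.e. w* ≥ 24.29.
Both must hold, so w* = max(20.36, 24.29) = 24.29. The average type's constraint binds.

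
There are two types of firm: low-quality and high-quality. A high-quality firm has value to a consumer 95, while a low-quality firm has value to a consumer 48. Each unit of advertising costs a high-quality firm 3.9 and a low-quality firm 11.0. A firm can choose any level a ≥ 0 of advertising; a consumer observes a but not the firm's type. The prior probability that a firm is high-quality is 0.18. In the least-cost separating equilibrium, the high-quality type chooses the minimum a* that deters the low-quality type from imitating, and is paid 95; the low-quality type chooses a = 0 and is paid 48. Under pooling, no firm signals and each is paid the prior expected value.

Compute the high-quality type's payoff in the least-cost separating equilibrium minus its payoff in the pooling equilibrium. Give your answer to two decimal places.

Least-cost separating signal: a* solves 48 = 95 − 11.0·a*, so a* = (95 − 48)/11.0 ≈ 4.2727.
High-quality type's separating payoff: 95 − 3.9 × a* = 95 − 3.9 × (95 − 48)/11.0 = 95 − 183.3/11.0 ≈ 78.3364.
Pooling payoff: 0.18 × 95 + 0.82 × 48 = 56.46.
Difference: 78.3364 − 56.46 = 21.8764, i.e. 21.88 to two decimal places.
The high-quality type prefers to separate.

21.88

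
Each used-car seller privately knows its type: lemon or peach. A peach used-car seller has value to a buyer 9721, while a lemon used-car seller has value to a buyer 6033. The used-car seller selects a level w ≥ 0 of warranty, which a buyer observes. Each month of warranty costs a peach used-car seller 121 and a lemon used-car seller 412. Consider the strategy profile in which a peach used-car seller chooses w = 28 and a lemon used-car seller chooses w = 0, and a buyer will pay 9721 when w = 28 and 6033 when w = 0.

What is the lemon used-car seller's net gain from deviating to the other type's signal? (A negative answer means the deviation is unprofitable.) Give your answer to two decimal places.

Playing w = 0 the lemon used-car seller receives 6033.
Deviating to w = 28 brings payment 9721 at cost 412 × 28 = 11536, netting -1815.
Gain from deviating: -1815 − 6033 = -7848.00.
The gain is negative, so the lemon type's incentive-compatibility constraint is satisfied.

-7848.00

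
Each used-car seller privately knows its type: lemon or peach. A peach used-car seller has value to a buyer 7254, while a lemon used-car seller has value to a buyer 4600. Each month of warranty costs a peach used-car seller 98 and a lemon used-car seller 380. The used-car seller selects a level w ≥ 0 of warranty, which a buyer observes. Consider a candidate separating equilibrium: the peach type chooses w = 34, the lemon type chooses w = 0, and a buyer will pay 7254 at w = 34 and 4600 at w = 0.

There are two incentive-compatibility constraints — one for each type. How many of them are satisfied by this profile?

Lemon type: stay at 0 → 4600; mimic → 7254 − 380 × 34 = -5666. IC holds (4600 ≥ -5666).
Peach type: signal → 7254 − 98 × 34 = 3922; deviate to 0 → 4600. IC fails (3922 < 4600).
1 of 2 constraints hold, so this profile is not an equilibrium.

1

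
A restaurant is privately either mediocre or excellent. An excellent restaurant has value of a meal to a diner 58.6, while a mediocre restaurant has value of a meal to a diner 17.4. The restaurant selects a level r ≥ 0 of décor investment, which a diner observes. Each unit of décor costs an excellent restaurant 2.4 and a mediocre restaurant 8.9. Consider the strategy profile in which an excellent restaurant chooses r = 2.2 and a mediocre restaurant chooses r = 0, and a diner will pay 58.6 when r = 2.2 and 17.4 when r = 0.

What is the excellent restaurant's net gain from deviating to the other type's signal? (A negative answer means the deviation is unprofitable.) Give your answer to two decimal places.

Playing r = 2.2 the excellent restaurant receives 58.6 − 2.4 × 2.2 = 53.32.
Deviating to r = 0 yields 17.4 instead.
Gain from deviating: 17.4 − 53.32 = -35.92.
The gain is negative, so the excellent type's incentive-compatibility constraint is satisfied.

-35.92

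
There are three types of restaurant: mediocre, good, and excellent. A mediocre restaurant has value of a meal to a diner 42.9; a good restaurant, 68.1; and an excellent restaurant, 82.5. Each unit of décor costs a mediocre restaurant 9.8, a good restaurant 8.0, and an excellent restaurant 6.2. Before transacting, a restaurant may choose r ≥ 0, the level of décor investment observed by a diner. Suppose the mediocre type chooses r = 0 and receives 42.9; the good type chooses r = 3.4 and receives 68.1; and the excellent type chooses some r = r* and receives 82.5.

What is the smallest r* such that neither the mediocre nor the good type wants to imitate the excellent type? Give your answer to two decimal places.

5.20

Good type (on-path payoff 68.1 − 8.0×3.4 = 40.9) won't mimic when 40.9 ≥ 82.5 − 8.0·r*, i.e. r* ≥ 5.20.
Mediocre type (on-path payoff 42.9) won't mimic when 42.9 ≥ 82.5 − 9.8·r*, i.e. r* ≥ 4.04.
Both must hold, so r* = max(4.04, 5.20) = 5.20. The good type's constraint binds.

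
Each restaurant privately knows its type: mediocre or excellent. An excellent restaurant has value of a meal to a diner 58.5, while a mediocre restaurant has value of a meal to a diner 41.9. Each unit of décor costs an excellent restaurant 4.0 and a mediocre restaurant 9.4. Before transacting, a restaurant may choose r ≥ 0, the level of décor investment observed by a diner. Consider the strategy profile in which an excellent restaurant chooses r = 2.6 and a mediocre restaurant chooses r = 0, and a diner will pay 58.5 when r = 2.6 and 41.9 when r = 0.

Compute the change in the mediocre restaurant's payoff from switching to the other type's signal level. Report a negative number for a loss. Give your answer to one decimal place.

Playing r = 0 the mediocre restaurant receives 41.9.
Deviating to r = 2.6 brings payment 58.5 at cost 9.4 × 2.6 = 24.44, netting 34.06.
Gain from deviating: 34.06 − 41.9 = -7.84, i.e. -7.8 to one decimal place.
The gain is negative, so the mediocre type's incentive-compatibility constraint is satisfied.

-7.8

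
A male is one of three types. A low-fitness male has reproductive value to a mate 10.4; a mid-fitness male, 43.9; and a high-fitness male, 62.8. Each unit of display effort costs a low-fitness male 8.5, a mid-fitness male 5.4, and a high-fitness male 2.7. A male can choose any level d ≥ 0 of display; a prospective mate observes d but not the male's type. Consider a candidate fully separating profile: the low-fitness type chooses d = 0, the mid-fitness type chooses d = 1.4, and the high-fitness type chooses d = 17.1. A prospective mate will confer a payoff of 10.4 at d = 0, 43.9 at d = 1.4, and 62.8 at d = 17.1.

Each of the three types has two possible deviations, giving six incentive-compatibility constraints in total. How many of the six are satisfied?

4

Mid-fitness (own payoff 43.9 − 5.4×1.4 = 36.34): to d=0 gives 10.4 → no gain ✓; to d=17.1 gives 62.8 − 5.4×17.1 = -29.54 → no gain ✓.
High-fitness (own payoff 62.8 − 2.7×17.1 = 16.63): to d=0 gives 10.4 → no gain ✓; to d=1.4 gives 43.9 − 2.7×1.4 = 40.12 → profitable ✗.
Low-fitness (own payoff 10.4): to d=1.4 gives 43.9 − 8.5×1.4 = 32 → profitable ✗; to d=17.1 gives 62.8 − 8.5×17.1 = -82.55 → no gain ✓.
4 of the 6 constraints hold; not an equilibrium.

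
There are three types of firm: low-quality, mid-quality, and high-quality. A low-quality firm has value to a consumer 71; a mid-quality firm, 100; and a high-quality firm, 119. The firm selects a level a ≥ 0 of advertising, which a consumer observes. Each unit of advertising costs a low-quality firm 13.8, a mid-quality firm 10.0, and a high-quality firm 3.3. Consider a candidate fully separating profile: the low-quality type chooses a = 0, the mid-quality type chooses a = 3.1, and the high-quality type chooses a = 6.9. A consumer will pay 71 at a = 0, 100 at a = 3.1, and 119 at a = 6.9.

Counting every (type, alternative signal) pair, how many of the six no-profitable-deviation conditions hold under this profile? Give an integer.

5

Mid-quality (own payoff 100 − 10.0×3.1 = 69): to a=0 gives 71 → profitable ✗; to a=6.9 gives 119 − 10.0×6.9 = 50 → no gain ✓.
High-quality (own payoff 119 − 3.3×6.9 = 96.23): to a=0 gives 71 → no gain ✓; to a=3.1 gives 100 − 3.3×3.1 = 89.77 → no gain ✓.
Low-quality (own payoff 71): to a=3.1 gives 100 − 13.8×3.1 = 57.22 → no gain ✓; to a=6.9 gives 119 − 13.8×6.9 = 23.78 → no gain ✓.
5 of the 6 constraints hold; not an equilibrium.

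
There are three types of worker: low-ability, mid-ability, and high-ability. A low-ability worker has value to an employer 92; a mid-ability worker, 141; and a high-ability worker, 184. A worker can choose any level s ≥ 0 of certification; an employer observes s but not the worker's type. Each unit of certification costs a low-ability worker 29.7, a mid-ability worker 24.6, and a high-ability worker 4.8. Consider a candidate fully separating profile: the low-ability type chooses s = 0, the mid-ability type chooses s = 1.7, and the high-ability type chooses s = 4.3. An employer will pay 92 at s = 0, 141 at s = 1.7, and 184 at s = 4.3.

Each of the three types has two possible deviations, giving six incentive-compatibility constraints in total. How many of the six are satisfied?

Low-ability (own payoff 92): to s=1.7 gives 141 − 29.7×1.7 = 90.51 → no gain ✓; to s=4.3 gives 184 − 29.7×4.3 = 56.29 → no gain ✓.
High-ability (own payoff 184 − 4.8×4.3 = 163.36): to s=0 gives 92 → no gain ✓; to s=1.7 gives 141 − 4.8×1.7 = 132.84 → no gain ✓.
Mid-ability (own payoff 141 − 24.6×1.7 = 99.18): to s=0 gives 92 → no gain ✓; to s=4.3 gives 184 − 24.6×4.3 = 78.22 → no gain ✓.
6 of the 6 constraints hold; this profile is a separating equilibrium.

6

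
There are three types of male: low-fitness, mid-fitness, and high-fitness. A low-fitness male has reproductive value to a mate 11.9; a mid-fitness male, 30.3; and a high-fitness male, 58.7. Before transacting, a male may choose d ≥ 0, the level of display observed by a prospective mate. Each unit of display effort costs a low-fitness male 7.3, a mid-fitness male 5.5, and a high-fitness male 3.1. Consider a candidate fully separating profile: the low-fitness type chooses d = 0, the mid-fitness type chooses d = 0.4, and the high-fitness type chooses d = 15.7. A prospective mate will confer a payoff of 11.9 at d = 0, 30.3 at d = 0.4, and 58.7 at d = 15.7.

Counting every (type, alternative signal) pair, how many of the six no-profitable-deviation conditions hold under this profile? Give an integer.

Mid-fitness (own payoff 30.3 − 5.5×0.4 = 28.1): to d=0 gives 11.9 → no gain ✓; to d=15.7 gives 58.7 − 5.5×15.7 = -27.65 → no gain ✓.
Low-fitness (own payoff 11.9): to d=0.4 gives 30.3 − 7.3×0.4 = 27.38 → profitable ✗; to d=15.7 gives 58.7 − 7.3×15.7 = -55.91 → no gain ✓.
High-fitness (own payoff 58.7 − 3.1×15.7 = 10.03): to d=0 gives 11.9 → profitable ✗; to d=0.4 gives 30.3 − 3.1×0.4 = 29.06 → profitable ✗.
3 of the 6 constraints hold; not an equilibrium.

3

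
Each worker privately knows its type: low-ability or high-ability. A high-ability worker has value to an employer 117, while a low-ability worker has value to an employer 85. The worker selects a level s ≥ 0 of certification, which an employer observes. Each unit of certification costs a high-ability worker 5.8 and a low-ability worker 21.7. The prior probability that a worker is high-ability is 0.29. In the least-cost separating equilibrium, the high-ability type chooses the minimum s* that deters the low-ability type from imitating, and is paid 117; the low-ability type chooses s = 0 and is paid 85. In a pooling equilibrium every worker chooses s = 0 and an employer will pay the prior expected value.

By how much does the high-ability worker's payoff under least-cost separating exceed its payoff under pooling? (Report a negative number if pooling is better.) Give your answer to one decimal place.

14.2

Least-cost separating signal: s* solves 85 = 117 − 21.7·s*, so s* = (117 − 85)/21.7 ≈ 1.4747.
High-ability type's separating payoff: 117 − 5.8 × s* = 117 − 5.8 × (117 − 85)/21.7 = 117 − 185.6/21.7 ≈ 108.447.
Pooling payoff: 0.29 × 117 + 0.71 × 85 = 94.28.
Difference: 108.447 − 94.28 = 14.167, i.e. 14.2 to one decimal place.
The high-ability type prefers to separate.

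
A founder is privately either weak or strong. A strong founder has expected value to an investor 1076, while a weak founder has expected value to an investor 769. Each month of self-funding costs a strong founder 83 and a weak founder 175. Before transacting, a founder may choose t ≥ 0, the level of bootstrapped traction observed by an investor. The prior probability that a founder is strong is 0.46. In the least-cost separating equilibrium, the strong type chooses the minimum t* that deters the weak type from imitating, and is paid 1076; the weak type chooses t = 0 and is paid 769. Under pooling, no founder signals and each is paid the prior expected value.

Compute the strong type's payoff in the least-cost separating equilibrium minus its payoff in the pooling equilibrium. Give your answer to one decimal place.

Least-cost separating signal: t* solves 769 = 1076 − 175·t*, so t* = (1076 − 769)/175 ≈ 1.7543.
Strong type's separating payoff: 1076 − 83 × t* = 1076 − 83 × (1076 − 769)/175 = 1076 − 25481/175 ≈ 930.394.
Pooling payoff: 0.46 × 1076 + 0.54 × 769 = 910.22.
Difference: 930.394 − 910.22 = 20.174, i.e. 20.2 to one decimal place.
The strong type prefers to separate.

20.2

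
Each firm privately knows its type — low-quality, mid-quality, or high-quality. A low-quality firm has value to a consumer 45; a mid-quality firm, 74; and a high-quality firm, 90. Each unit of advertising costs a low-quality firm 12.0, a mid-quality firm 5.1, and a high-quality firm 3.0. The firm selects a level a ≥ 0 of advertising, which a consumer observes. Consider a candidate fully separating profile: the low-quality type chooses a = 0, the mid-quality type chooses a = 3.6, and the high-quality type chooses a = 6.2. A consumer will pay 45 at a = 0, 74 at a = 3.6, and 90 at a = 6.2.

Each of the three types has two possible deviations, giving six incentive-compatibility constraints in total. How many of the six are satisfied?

Mid-quality (own payoff 74 − 5.1×3.6 = 55.64): to a=0 gives 45 → no gain ✓; to a=6.2 gives 90 − 5.1×6.2 = 58.38 → profitable ✗.
Low-quality (own payoff 45): to a=3.6 gives 74 − 12.0×3.6 = 30.8 → no gain ✓; to a=6.2 gives 90 − 12.0×6.2 = 15.6 → no gain ✓.
High-quality (own payoff 90 − 3.0×6.2 = 71.4): to a=0 gives 45 → no gain ✓; to a=3.6 gives 74 − 3.0×3.6 = 63.2 → no gain ✓.
5 of the 6 constraints hold; not an equilibrium.

5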